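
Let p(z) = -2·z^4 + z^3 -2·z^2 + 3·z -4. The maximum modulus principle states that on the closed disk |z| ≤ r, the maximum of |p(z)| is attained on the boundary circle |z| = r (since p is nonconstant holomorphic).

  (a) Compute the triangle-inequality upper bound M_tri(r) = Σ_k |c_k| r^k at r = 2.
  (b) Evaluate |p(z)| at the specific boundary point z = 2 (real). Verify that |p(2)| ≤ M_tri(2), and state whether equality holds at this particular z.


Coefficients: c_0 = -4, c_1 = 3, c_2 = -2, c_3 = 1, c_4 = -2. Radius r = 2.
Part (a). Triangle bound: M_tri(r) = Σ_k |c_k| r^k
  = |-4|·2^0 + |3|·2^1 + |-2|·2^2 + |1|·2^3 + |-2|·2^4
  = 4 + 6 + 8 + 8 + 32 = 58.
This bounds M(r) := max_{|z|=r} |p(z)| from above; equality holds iff all terms c_k z^k can be made to align in phase at a single z on |z|=r.
Part (b). At z = 2 (real, on the circle |z| = r):
  p(2) = (-4)·2^0 + (3)·2^1 + (-2)·2^2 + (1)·2^3 + (-2)·2^4 = -30.
  |p(2)| = 30.
Check: |p(2)| = 30 ≤ 58 = M_tri(2). ✓ Equality does not hold at z = 2 (the coefficients have mixed signs, so the terms do not all align in phase there).

M_tri(2) = 58; |p(2)| = 30; equality at z=2: no.


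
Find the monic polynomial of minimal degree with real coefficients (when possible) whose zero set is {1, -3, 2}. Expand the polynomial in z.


The polynomial is p(z) = ∏_{α ∈ S} (z − α), where S = {1, -3, 2}.
Expanding the product yields: p(z) = z^3 -7·z + 6.
The resulting polynomial has degree 3 and real coefficients as required.

p(z) = z^3 -7·z + 6.


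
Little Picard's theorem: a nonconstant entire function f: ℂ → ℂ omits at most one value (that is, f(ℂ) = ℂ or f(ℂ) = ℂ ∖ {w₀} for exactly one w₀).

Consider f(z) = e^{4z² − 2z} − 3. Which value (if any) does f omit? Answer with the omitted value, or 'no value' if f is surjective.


Little Picard bounds the complement of f(ℂ) to at most one point.
The exponent g(z) = 4z² − 2z is a nonconstant polynomial, hence surjective onto ℂ. So e^{g(z)} takes every value in {e^w : w ∈ ℂ} = ℂ ∖ {0}. Adding -3 shifts the range to ℂ ∖ {-3}. f omits exactly -3.

Omitted value: -3.


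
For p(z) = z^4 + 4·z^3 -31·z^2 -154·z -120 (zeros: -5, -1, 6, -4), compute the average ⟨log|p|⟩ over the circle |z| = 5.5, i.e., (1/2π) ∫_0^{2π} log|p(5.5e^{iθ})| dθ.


Zeros: -5, -4, -1, 6; r = 5.5.
Inside |z| < r: -5, -4, -1. Outside (|z| ≥ r): 6.
p(0) = -120, so log|p(0)| = log(120) = 4.7875.
Apply Jensen: I(r) = log|p(0)| + Σ_k log(r/|z_k|), summed over zeros inside |z| < r.
  log(r/|z_k|) for z_k = -5: log(5.5/5) = 0.0953
  log(r/|z_k|) for z_k = -1: log(5.5/1) = 1.7047
  log(r/|z_k|) for z_k = -4: log(5.5/4) = 0.3185
  Outside zeros (6) contribute nothing to the Jensen sum.
Sum over inside zeros: 2.1185.
I(r) = log|p(0)| + (inside sum) = 4.7875 + 2.1185 = 6.9060.
Note: since some zeros are outside |z| ≤ r, the simplified n·log(r) form does NOT apply — only the inside zeros contribute.

I(r) ≈ 6.9060.


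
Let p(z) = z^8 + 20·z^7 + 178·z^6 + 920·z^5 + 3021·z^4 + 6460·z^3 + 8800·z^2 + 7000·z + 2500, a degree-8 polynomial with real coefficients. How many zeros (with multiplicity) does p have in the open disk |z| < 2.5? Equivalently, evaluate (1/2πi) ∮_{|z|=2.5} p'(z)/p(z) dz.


The zeros of p are: (-3 + 1i), (-3 - 1i), (-3 + 1i), (-3 - 1i), (-2 + 1i), (-2 - 1i), (-2 + 1i), (-2 - 1i).
Their magnitudes are: 3.162, 3.162, 3.162, 3.162, 2.236, 2.236, 2.236, 2.236.
Zeros with |z| < R = 2.5: (-2 + 1i), (-2 - 1i), (-2 + 1i), (-2 - 1i).
Count = 4.
By the argument principle, (1/2πi) ∮_{|z|=R} p'(z)/p(z) dz equals exactly this count.

Number of zeros inside |z| < 2.5: 4.


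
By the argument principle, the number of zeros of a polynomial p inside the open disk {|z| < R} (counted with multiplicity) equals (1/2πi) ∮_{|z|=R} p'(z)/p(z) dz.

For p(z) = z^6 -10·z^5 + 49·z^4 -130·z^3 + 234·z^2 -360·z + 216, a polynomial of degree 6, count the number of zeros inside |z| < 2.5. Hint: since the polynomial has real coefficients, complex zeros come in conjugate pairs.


The zeros of p are: 3, (0 + 2i), (0 - 2i), (3 + 3i), (3 - 3i), 1.
Their magnitudes are: 3, 2, 2, 4.243, 4.243, 1.
Zeros with |z| < R = 2.5: (0 + 2i), (0 - 2i), 1.
Count = 3.
By the argument principle, (1/2πi) ∮_{|z|=R} p'(z)/p(z) dz equals exactly this count.

Number of zeros inside |z| < 2.5: 3.


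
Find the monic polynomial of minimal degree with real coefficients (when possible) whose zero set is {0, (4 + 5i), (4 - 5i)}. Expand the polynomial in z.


The polynomial is p(z) = ∏_{α ∈ S} (z − α), where S = {0, (4 + 5i), (4 - 5i)}.
Expanding the product yields: p(z) = z^3 -8·z^2 + 41·z.
Note conjugate pairs combine to real quadratics: (z − (4+5i))(z − (4−5i)) = z² − 8z + 41.
The resulting polynomial has degree 3 and real coefficients as required.

p(z) = z^3 -8·z^2 + 41·z.


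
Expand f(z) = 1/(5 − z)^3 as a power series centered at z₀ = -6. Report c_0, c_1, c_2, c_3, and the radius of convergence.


Let w = z − z₀, so z = z₀ + w.
Then 5 − z = 5 − (z₀ + w) = (5 − z₀) − w = 11 − w.
f(z) = 1/(11 − w)^3 = (1/(11)^3) · (1 − w/(11))^{−3}.
By the binomial series (1−u)^{−3} = Σ_{n≥0} C(n+2, 2) u^n for |u|<1, with u = w/(11):
  c_n = C(n+2, 2) / (11)^(n+3).
  c_0 = 1/(11)^3 = 1/1331.
  c_1 = 3/(11)^4 = 3/14641.
  c_2 = 6/(11)^5 = 6/161051.
  c_3 = 10/(11)^6 = 10/1771561.
The series is valid for |w/d| < 1, i.e. |z − z₀| < |d|.
Radius of convergence: R = |5 − z₀| = |11| = 11 (distance from z₀ to the singularity z = 5).

c_0 = 1/1331, c_1 = 3/14641, c_2 = 6/161051, c_3 = 10/1771561; R = 11.


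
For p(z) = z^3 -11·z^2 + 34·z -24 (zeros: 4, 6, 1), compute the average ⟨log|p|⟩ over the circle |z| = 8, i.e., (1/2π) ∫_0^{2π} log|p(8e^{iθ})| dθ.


Zeros: 1, 4, 6; r = 8.
Inside |z| < r: 1, 4, 6. Outside (|z| ≥ r): ∅.
p(0) = -24, so log|p(0)| = log(24) = 3.1781.
Apply Jensen: I(r) = log|p(0)| + Σ_k log(r/|z_k|), summed over zeros inside |z| < r.
  log(r/|z_k|) for z_k = 4: log(8/4) = 0.6931
  log(r/|z_k|) for z_k = 6: log(8/6) = 0.2877
  log(r/|z_k|) for z_k = 1: log(8/1) = 2.0794
Sum over inside zeros: 3.0603.
I(r) = log|p(0)| + (inside sum) = 3.1781 + 3.0603 = 6.2383.
Closed form (all zeros inside, monic): I(r) = n·log(r) = 3·log(8) = 6.2383. ✓

I(r) ≈ 6.2383.


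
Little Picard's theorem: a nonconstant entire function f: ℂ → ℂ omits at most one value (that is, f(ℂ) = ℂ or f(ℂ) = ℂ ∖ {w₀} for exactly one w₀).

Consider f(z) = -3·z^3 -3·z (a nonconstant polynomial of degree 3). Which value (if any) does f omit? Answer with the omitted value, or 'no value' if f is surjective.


Little Picard bounds the complement of f(ℂ) to at most one point.
For every w ∈ ℂ, the equation p(z) − w = 0 is a nonconstant polynomial in z and hence has at least one root by the fundamental theorem of algebra. So p is surjective onto ℂ, omitting no value.

Omitted value: no value.


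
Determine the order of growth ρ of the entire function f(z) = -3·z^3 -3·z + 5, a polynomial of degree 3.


|f(z)| ≤ Σ|c_k|·r^k = O(r^3) as r → ∞. Polynomial growth is O(e^{r^ε}) for every ε > 0 (since r^3/e^{r^ε} → 0), so ρ ≤ ε for all ε > 0, i.e. ρ = 0. Every nonconstant polynomial has order 0.
Therefore ρ = 0.

Order ρ = 0.


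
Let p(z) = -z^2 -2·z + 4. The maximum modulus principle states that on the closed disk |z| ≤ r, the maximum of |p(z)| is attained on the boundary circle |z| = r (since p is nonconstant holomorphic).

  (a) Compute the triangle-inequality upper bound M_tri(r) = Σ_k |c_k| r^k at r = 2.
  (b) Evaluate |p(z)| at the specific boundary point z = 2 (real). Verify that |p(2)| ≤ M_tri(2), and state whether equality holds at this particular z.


Coefficients: c_0 = 4, c_1 = -2, c_2 = -1. Radius r = 2.
Part (a). Triangle bound: M_tri(r) = Σ_k |c_k| r^k
  = |4|·2^0 + |-2|·2^1 + |-1|·2^2
  = 4 + 4 + 4 = 12.
This bounds M(r) := max_{|z|=r} |p(z)| from above; equality holds iff all terms c_k z^k can be made to align in phase at a single z on |z|=r.
Part (b). At z = 2 (real, on the circle |z| = r):
  p(2) = (4)·2^0 + (-2)·2^1 + (-1)·2^2 = -4.
  |p(2)| = 4.
Check: |p(2)| = 4 ≤ 12 = M_tri(2). ✓ Equality does not hold at z = 2 (the coefficients have mixed signs, so the terms do not all align in phase there).

M_tri(2) = 12; |p(2)| = 4; equality at z=2: no.


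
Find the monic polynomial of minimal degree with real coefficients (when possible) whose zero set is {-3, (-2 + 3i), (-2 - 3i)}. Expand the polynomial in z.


The polynomial is p(z) = ∏_{α ∈ S} (z − α), where S = {-3, (-2 + 3i), (-2 - 3i)}.
Expanding the product yields: p(z) = z^3 + 7·z^2 + 25·z + 39.
Note conjugate pairs combine to real quadratics: (z − (-2+3i))(z − (-2−3i)) = z² + 4z + 13.
The resulting polynomial has degree 3 and real coefficients as required.

p(z) = z^3 + 7·z^2 + 25·z + 39.


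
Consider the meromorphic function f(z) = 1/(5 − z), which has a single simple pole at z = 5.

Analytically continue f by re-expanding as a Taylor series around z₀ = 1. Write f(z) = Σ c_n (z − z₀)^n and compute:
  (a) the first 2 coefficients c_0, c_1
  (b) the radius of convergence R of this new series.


Let w = z − z₀, so z = z₀ + w.
Then 5 − z = 5 − (z₀ + w) = (5 − z₀) − w = 4 − w.
f(z) = 1/(4 − w) = (1/(4)) · 1/(1 − w/(4)) = Σ_{n≥0} w^n / (4)^(n+1).
So c_n = 1/(4)^(n+1):
  c_0 = 1/(4)^1 = 1/4.
  c_1 = 1/(4)^2 = 1/16.
The series is valid for |w/d| < 1, i.e. |z − z₀| < |d|.
Radius of convergence: R = |5 − z₀| = |4| = 4 (distance from z₀ to the singularity z = 5).

c_0 = 1/4, c_1 = 1/16; R = 4.


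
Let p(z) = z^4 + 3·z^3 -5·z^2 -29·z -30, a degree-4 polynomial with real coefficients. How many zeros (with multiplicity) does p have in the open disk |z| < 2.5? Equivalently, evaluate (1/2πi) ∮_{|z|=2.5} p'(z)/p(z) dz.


The zeros of p are: 3, (-2 + 1i), (-2 - 1i), -2.
Their magnitudes are: 3, 2.236, 2.236, 2.
Zeros with |z| < R = 2.5: (-2 + 1i), (-2 - 1i), -2.
Count = 3.
By the argument principle, (1/2πi) ∮_{|z|=R} p'(z)/p(z) dz equals exactly this count.

Number of zeros inside |z| < 2.5: 3.


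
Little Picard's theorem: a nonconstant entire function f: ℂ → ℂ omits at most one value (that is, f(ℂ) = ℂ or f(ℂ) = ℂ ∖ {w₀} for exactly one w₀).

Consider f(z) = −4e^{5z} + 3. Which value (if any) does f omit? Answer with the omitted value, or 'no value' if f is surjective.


Little Picard bounds the complement of f(ℂ) to at most one point.
e^{5z} is never zero on ℂ, so -4·e^{5z} takes every value in ℂ ∖ {0}. Adding 3 shifts the range to ℂ ∖ {3}. Thus f omits exactly the value 3.

Omitted value: 3.


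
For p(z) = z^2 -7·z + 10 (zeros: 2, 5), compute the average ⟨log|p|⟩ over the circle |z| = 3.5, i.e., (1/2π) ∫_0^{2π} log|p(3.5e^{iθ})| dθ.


Zeros: 2, 5; r = 3.5.
Inside |z| < r: 2. Outside (|z| ≥ r): 5.
p(0) = 10, so log|p(0)| = log(10) = 2.3026.
Apply Jensen: I(r) = log|p(0)| + Σ_k log(r/|z_k|), summed over zeros inside |z| < r.
  log(r/|z_k|) for z_k = 2: log(3.5/2) = 0.5596
  Outside zeros (5) contribute nothing to the Jensen sum.
Sum over inside zeros: 0.5596.
I(r) = log|p(0)| + (inside sum) = 2.3026 + 0.5596 = 2.8622.
Note: since some zeros are outside |z| ≤ r, the simplified n·log(r) form does NOT apply — only the inside zeros contribute.

I(r) ≈ 2.8622.


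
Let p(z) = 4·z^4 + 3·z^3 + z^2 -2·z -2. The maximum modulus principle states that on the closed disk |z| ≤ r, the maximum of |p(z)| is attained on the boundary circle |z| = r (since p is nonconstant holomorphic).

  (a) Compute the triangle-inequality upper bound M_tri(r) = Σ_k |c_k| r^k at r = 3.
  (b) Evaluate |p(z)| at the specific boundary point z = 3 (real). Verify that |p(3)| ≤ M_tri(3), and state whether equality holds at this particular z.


Coefficients: c_0 = -2, c_1 = -2, c_2 = 1, c_3 = 3, c_4 = 4. Radius r = 3.
Part (a). Triangle bound: M_tri(r) = Σ_k |c_k| r^k
  = |-2|·3^0 + |-2|·3^1 + |1|·3^2 + |3|·3^3 + |4|·3^4
  = 2 + 6 + 9 + 81 + 324 = 422.
This bounds M(r) := max_{|z|=r} |p(z)| from above; equality holds iff all terms c_k z^k can be made to align in phase at a single z on |z|=r.
Part (b). At z = 3 (real, on the circle |z| = r):
  p(3) = (-2)·3^0 + (-2)·3^1 + (1)·3^2 + (3)·3^3 + (4)·3^4 = 406.
  |p(3)| = 406.
Check: |p(3)| = 406 ≤ 422 = M_tri(3). ✓ Equality does not hold at z = 3 (the coefficients have mixed signs, so the terms do not all align in phase there).

M_tri(3) = 422; |p(3)| = 406; equality at z=3: no.


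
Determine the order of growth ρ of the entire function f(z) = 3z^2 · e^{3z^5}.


M(r) = max_{|z|=r} |3|·|z|^2·|e^{3z^5}| = 3·r^2 · e^{3r^5} (the factors attain their maxima compatibly on |z|=r). Then log M(r) = log 3 + 2·log r + 3r^5, dominated by the last term, so log log M(r) ~ 5·log r. The polynomial factor 3z^2 contributes only a log r term and does not affect the order. ρ = 5.
Therefore ρ = 5.

Order ρ = 5.


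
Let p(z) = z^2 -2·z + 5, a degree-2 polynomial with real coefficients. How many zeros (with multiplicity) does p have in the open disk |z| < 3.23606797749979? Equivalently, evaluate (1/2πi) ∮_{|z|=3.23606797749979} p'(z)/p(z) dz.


The zeros of p are: (1 + 2i), (1 - 2i).
Their magnitudes are: 2.236, 2.236.
Zeros with |z| < R = 3.23606797749979: (1 + 2i), (1 - 2i).
Count = 2.
By the argument principle, (1/2πi) ∮_{|z|=R} p'(z)/p(z) dz equals exactly this count.

Number of zeros inside |z| < 3.23606797749979: 2.


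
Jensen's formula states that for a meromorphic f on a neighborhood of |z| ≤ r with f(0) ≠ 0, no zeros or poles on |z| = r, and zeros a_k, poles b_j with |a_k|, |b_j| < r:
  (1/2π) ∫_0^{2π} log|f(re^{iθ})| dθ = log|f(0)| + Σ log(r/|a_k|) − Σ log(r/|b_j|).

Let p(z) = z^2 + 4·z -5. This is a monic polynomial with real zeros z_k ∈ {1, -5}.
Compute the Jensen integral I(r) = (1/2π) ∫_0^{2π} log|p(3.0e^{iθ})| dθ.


Zeros: -5, 1; r = 3.0.
Inside |z| < r: 1. Outside (|z| ≥ r): -5.
p(0) = -5, so log|p(0)| = log(5) = 1.6094.
Apply Jensen: I(r) = log|p(0)| + Σ_k log(r/|z_k|), summed over zeros inside |z| < r.
  log(r/|z_k|) for z_k = 1: log(3.0/1) = 1.0986
  Outside zeros (-5) contribute nothing to the Jensen sum.
Sum over inside zeros: 1.0986.
I(r) = log|p(0)| + (inside sum) = 1.6094 + 1.0986 = 2.7081.
Note: since some zeros are outside |z| ≤ r, the simplified n·log(r) form does NOT apply — only the inside zeros contribute.

I(r) ≈ 2.7081.


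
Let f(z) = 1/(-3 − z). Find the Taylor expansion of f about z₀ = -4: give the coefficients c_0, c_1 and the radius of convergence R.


Let w = z − z₀, so z = z₀ + w.
Then -3 − z = -3 − (z₀ + w) = (-3 − z₀) − w = 1 − w.
f(z) = 1/(1 − w) = (1/(1)) · 1/(1 − w/(1)) = Σ_{n≥0} w^n / (1)^(n+1).
So c_n = 1/(1)^(n+1):
  c_0 = 1/(1)^1 = 1.
  c_1 = 1/(1)^2 = 1.
The series is valid for |w/d| < 1, i.e. |z − z₀| < |d|.
Radius of convergence: R = |-3 − z₀| = |1| = 1 (distance from z₀ to the singularity z = -3).

c_0 = 1, c_1 = 1; R = 1.


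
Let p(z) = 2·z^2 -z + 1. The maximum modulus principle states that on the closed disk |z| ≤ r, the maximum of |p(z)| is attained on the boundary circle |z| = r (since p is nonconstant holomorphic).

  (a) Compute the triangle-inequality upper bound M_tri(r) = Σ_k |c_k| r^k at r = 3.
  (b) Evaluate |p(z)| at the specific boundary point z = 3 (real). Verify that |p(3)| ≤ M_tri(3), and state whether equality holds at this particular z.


Coefficients: c_0 = 1, c_1 = -1, c_2 = 2. Radius r = 3.
Part (a). Triangle bound: M_tri(r) = Σ_k |c_k| r^k
  = |1|·3^0 + |-1|·3^1 + |2|·3^2
  = 1 + 3 + 18 = 22.
This bounds M(r) := max_{|z|=r} |p(z)| from above; equality holds iff all terms c_k z^k can be made to align in phase at a single z on |z|=r.
Part (b). At z = 3 (real, on the circle |z| = r):
  p(3) = (1)·3^0 + (-1)·3^1 + (2)·3^2 = 16.
  |p(3)| = 16.
Check: |p(3)| = 16 ≤ 22 = M_tri(3). ✓ Equality does not hold at z = 3 (the coefficients have mixed signs, so the terms do not all align in phase there).

M_tri(3) = 22; |p(3)| = 16; equality at z=3: no.


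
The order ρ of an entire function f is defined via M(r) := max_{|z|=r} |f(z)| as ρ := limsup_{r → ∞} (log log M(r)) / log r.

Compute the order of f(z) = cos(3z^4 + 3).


Write cos(w) = (e^{iw} ± e^{−iw})/(2 or 2i), so |cos(w)| ≤ e^{|w|}. With w = 3z^4 + 3, |w| ≤ 3r^4 + 3 on |z|=r, giving M(r) ≤ e^{3r^4 + 3} and ρ ≤ 4. For the lower bound, choose z on |z|=r with 3z^4 purely imaginary of modulus 3r^4; then |cos(3z^4 + 3)| grows like e^{3r^4}/2, so ρ ≥ 4. Hence ρ = 4.
Therefore ρ = 4.

Order ρ = 4.


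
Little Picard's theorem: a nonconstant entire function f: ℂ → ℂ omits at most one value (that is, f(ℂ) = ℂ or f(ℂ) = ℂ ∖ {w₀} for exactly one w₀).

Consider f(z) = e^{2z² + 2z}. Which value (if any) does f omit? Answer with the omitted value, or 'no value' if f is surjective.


Little Picard bounds the complement of f(ℂ) to at most one point.
The exponent g(z) = 2z² + 2z is a nonconstant polynomial, hence surjective onto ℂ. So e^{g(z)} takes every value in {e^w : w ∈ ℂ} = ℂ ∖ {0}. Adding 0 shifts the range to ℂ ∖ {0}. f omits exactly 0.

Omitted value: 0.


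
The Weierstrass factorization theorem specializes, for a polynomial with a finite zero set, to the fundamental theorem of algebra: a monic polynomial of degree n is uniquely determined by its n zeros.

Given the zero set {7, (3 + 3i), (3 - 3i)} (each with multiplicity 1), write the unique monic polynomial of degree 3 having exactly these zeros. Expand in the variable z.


The polynomial is p(z) = ∏_{α ∈ S} (z − α), where S = {7, (3 + 3i), (3 - 3i)}.
Expanding the product yields: p(z) = z^3 -13·z^2 + 60·z -126.
Note conjugate pairs combine to real quadratics: (z − (3+3i))(z − (3−3i)) = z² − 6z + 18.
The resulting polynomial has degree 3 and real coefficients as required.

p(z) = z^3 -13·z^2 + 60·z -126.


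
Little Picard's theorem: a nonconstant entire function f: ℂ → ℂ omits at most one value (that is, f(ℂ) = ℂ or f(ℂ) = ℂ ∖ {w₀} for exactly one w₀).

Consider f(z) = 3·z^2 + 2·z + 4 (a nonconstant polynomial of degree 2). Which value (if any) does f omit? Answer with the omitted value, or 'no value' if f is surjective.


Little Picard bounds the complement of f(ℂ) to at most one point.
For every w ∈ ℂ, the equation p(z) − w = 0 is a nonconstant polynomial in z and hence has at least one root by the fundamental theorem of algebra. So p is surjective onto ℂ, omitting no value.

Omitted value: no value.


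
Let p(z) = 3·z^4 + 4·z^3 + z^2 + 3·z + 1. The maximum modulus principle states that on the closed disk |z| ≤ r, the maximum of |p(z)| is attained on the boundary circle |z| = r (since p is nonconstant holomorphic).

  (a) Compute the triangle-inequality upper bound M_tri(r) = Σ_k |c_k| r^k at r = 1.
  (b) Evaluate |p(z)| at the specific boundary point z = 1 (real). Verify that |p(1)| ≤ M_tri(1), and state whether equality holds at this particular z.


Coefficients: c_0 = 1, c_1 = 3, c_2 = 1, c_3 = 4, c_4 = 3. Radius r = 1.
Part (a). Triangle bound: M_tri(r) = Σ_k |c_k| r^k
  = |1|·1^0 + |3|·1^1 + |1|·1^2 + |4|·1^3 + |3|·1^4
  = 1 + 3 + 1 + 4 + 3 = 12.
This bounds M(r) := max_{|z|=r} |p(z)| from above; equality holds iff all terms c_k z^k can be made to align in phase at a single z on |z|=r.
Part (b). At z = 1 (real, on the circle |z| = r):
  p(1) = (1)·1^0 + (3)·1^1 + (1)·1^2 + (4)·1^3 + (3)·1^4 = 12.
  |p(1)| = 12.
Since all nonzero coefficients share the same sign, |p(1)| = 12 = M_tri(1); the triangle bound is attained at z = 1, so in fact M(r) = 12.

M_tri(1) = 12; |p(1)| = 12; equality at z=1: yes.


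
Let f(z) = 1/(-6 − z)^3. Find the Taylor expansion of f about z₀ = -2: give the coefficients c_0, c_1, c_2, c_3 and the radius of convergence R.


Let w = z − z₀, so z = z₀ + w.
Then -6 − z = -6 − (z₀ + w) = (-6 − z₀) − w = -4 − w.
f(z) = 1/(-4 − w)^3 = (1/(-4)^3) · (1 − w/(-4))^{−3}.
By the binomial series (1−u)^{−3} = Σ_{n≥0} C(n+2, 2) u^n for |u|<1, with u = w/(-4):
  c_n = C(n+2, 2) / (-4)^(n+3).
  c_0 = 1/(-4)^3 = -1/64.
  c_1 = 3/(-4)^4 = 3/256.
  c_2 = 6/(-4)^5 = -3/512.
  c_3 = 10/(-4)^6 = 5/2048.
The series is valid for |w/d| < 1, i.e. |z − z₀| < |d|.
Radius of convergence: R = |-6 − z₀| = |-4| = 4 (distance from z₀ to the singularity z = -6).

c_0 = -1/64, c_1 = 3/256, c_2 = -3/512, c_3 = 5/2048; R = 4.


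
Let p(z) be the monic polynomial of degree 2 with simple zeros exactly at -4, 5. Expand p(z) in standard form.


The polynomial is p(z) = ∏_{α ∈ S} (z − α), where S = {-4, 5}.
Expanding the product yields: p(z) = z^2 -z -20.
The resulting polynomial has degree 2 and real coefficients as required.

p(z) = z^2 -z -20.


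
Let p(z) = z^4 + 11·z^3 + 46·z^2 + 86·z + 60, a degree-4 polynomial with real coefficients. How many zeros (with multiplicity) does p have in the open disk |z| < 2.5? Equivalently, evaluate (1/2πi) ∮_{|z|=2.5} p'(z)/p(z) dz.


The zeros of p are: -2, -3, (-3 + 1i), (-3 - 1i).
Their magnitudes are: 2, 3, 3.162, 3.162.
Zeros with |z| < R = 2.5: -2.
Count = 1.
By the argument principle, (1/2πi) ∮_{|z|=R} p'(z)/p(z) dz equals exactly this count.

Number of zeros inside |z| < 2.5: 1.


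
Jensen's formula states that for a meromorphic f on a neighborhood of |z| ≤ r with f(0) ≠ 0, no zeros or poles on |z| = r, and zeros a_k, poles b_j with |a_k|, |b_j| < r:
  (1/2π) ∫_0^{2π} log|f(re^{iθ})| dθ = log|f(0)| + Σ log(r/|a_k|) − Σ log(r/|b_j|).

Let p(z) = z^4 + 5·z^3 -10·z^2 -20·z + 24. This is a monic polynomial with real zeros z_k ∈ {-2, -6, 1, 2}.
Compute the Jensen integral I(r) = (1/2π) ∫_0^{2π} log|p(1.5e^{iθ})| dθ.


Zeros: -6, -2, 1, 2; r = 1.5.
Inside |z| < r: 1. Outside (|z| ≥ r): -6, -2, 2.
p(0) = 24, so log|p(0)| = log(24) = 3.1781.
Apply Jensen: I(r) = log|p(0)| + Σ_k log(r/|z_k|), summed over zeros inside |z| < r.
  log(r/|z_k|) for z_k = 1: log(1.5/1) = 0.4055
  Outside zeros (-6, -2, 2) contribute nothing to the Jensen sum.
Sum over inside zeros: 0.4055.
I(r) = log|p(0)| + (inside sum) = 3.1781 + 0.4055 = 3.5835.
Note: since some zeros are outside |z| ≤ r, the simplified n·log(r) form does NOT apply — only the inside zeros contribute.

I(r) ≈ 3.5835.


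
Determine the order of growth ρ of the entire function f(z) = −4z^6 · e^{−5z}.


M(r) = max_{|z|=r} |-4|·|z|^6·|e^{−5z}| = 4·r^6 · e^{5r^1} (the factors attain their maxima compatibly on |z|=r). Then log M(r) = log 4 + 6·log r + 5r^1, dominated by the last term, so log log M(r) ~ 1·log r. The polynomial factor -4z^6 contributes only a log r term and does not affect the order. ρ = 1.
Therefore ρ = 1.

Order ρ = 1.


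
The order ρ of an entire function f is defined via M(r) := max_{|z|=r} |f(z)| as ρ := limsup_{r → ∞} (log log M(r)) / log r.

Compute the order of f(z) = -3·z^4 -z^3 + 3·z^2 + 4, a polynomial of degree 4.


|f(z)| ≤ Σ|c_k|·r^k = O(r^4) as r → ∞. Polynomial growth is O(e^{r^ε}) for every ε > 0 (since r^4/e^{r^ε} → 0), so ρ ≤ ε for all ε > 0, i.e. ρ = 0. Every nonconstant polynomial has order 0.
Therefore ρ = 0.

Order ρ = 0.


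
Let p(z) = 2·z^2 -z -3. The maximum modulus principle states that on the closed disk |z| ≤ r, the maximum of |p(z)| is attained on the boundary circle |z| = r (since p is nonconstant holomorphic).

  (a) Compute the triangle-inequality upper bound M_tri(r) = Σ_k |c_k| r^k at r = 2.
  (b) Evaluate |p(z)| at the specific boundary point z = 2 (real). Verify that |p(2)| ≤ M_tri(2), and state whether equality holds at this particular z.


Coefficients: c_0 = -3, c_1 = -1, c_2 = 2. Radius r = 2.
Part (a). Triangle bound: M_tri(r) = Σ_k |c_k| r^k
  = |-3|·2^0 + |-1|·2^1 + |2|·2^2
  = 3 + 2 + 8 = 13.
This bounds M(r) := max_{|z|=r} |p(z)| from above; equality holds iff all terms c_k z^k can be made to align in phase at a single z on |z|=r.
Part (b). At z = 2 (real, on the circle |z| = r):
  p(2) = (-3)·2^0 + (-1)·2^1 + (2)·2^2 = 3.
  |p(2)| = 3.
Check: |p(2)| = 3 ≤ 13 = M_tri(2). ✓ Equality does not hold at z = 2 (the coefficients have mixed signs, so the terms do not all align in phase there).

M_tri(2) = 13; |p(2)| = 3; equality at z=2: no.


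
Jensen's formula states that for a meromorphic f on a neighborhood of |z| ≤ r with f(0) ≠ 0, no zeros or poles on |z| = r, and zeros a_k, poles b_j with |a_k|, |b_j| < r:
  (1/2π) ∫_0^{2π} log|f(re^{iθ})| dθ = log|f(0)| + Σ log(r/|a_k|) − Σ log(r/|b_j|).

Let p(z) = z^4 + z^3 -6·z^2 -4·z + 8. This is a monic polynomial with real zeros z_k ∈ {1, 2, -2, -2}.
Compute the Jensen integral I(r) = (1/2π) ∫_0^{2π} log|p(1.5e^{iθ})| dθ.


Zeros: -2, -2, 1, 2; r = 1.5.
Inside |z| < r: 1. Outside (|z| ≥ r): -2, -2, 2.
p(0) = 8, so log|p(0)| = log(8) = 2.0794.
Apply Jensen: I(r) = log|p(0)| + Σ_k log(r/|z_k|), summed over zeros inside |z| < r.
  log(r/|z_k|) for z_k = 1: log(1.5/1) = 0.4055
  Outside zeros (-2, -2, 2) contribute nothing to the Jensen sum.
Sum over inside zeros: 0.4055.
I(r) = log|p(0)| + (inside sum) = 2.0794 + 0.4055 = 2.4849.
Note: since some zeros are outside |z| ≤ r, the simplified n·log(r) form does NOT apply — only the inside zeros contribute.

I(r) ≈ 2.4849.


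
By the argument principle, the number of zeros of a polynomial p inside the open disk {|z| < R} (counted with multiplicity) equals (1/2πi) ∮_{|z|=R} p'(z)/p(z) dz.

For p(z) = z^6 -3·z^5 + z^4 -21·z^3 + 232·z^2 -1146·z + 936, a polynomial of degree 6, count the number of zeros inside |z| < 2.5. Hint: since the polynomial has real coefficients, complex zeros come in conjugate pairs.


The zeros of p are: 4, (-3 + 3i), (-3 - 3i), 1, (2 + 3i), (2 - 3i).
Their magnitudes are: 4, 4.243, 4.243, 1, 3.606, 3.606.
Zeros with |z| < R = 2.5: 1.
Count = 1.
By the argument principle, (1/2πi) ∮_{|z|=R} p'(z)/p(z) dz equals exactly this count.

Number of zeros inside |z| < 2.5: 1.


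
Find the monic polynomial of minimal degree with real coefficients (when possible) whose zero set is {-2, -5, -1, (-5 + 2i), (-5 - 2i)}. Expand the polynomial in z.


The polynomial is p(z) = ∏_{α ∈ S} (z − α), where S = {-2, -5, -1, (-5 + 2i), (-5 - 2i)}.
Expanding the product yields: p(z) = z^5 + 18·z^4 + 126·z^3 + 412·z^2 + 593·z + 290.
Note conjugate pairs combine to real quadratics: (z − (-5+2i))(z − (-5−2i)) = z² + 10z + 29.
The resulting polynomial has degree 5 and real coefficients as required.

p(z) = z^5 + 18·z^4 + 126·z^3 + 412·z^2 + 593·z + 290.


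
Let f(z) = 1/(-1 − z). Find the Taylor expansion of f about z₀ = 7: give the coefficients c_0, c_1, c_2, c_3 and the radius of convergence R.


Let w = z − z₀, so z = z₀ + w.
Then -1 − z = -1 − (z₀ + w) = (-1 − z₀) − w = -8 − w.
f(z) = 1/(-8 − w) = (1/(-8)) · 1/(1 − w/(-8)) = Σ_{n≥0} w^n / (-8)^(n+1).
So c_n = 1/(-8)^(n+1):
  c_0 = 1/(-8)^1 = -1/8.
  c_1 = 1/(-8)^2 = 1/64.
  c_2 = 1/(-8)^3 = -1/512.
  c_3 = 1/(-8)^4 = 1/4096.
The series is valid for |w/d| < 1, i.e. |z − z₀| < |d|.
Radius of convergence: R = |-1 − z₀| = |-8| = 8 (distance from z₀ to the singularity z = -1).

c_0 = -1/8, c_1 = 1/64, c_2 = -1/512, c_3 = 1/4096; R = 8.


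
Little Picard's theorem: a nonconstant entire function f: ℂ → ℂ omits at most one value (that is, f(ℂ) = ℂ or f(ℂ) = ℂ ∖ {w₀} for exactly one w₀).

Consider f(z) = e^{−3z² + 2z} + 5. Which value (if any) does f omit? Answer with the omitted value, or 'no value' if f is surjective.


Little Picard bounds the complement of f(ℂ) to at most one point.
The exponent g(z) = −3z² + 2z is a nonconstant polynomial, hence surjective onto ℂ. So e^{g(z)} takes every value in {e^w : w ∈ ℂ} = ℂ ∖ {0}. Adding 5 shifts the range to ℂ ∖ {5}. f omits exactly 5.

Omitted value: 5.


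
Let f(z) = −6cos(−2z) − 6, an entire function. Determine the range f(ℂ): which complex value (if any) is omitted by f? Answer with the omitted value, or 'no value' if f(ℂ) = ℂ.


Little Picard bounds the complement of f(ℂ) to at most one point.
cos is entire and surjective onto ℂ: for every w ∈ ℂ, cos(ζ) = w has a solution ζ ∈ ℂ (e.g., via the complex inverse arccos). With ζ = −2z this gives z = ζ/(-2). Then -6·cos(−2z) takes every value in -6·ℂ = ℂ, and adding -6 is a bijection of ℂ. So f is surjective and omits no value. (Note: only on the real line is cos bounded by [−1, 1].)

Omitted value: no value.


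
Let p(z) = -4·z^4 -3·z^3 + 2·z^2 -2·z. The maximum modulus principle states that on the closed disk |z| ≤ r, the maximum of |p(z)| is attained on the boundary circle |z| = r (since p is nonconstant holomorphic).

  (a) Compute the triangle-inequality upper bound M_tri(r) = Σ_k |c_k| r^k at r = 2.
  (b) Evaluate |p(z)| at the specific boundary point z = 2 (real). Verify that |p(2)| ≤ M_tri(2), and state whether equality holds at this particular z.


Coefficients: c_0 = 0, c_1 = -2, c_2 = 2, c_3 = -3, c_4 = -4. Radius r = 2.
Part (a). Triangle bound: M_tri(r) = Σ_k |c_k| r^k
  = |0|·2^0 + |-2|·2^1 + |2|·2^2 + |-3|·2^3 + |-4|·2^4
  = 0 + 4 + 8 + 24 + 64 = 100.
This bounds M(r) := max_{|z|=r} |p(z)| from above; equality holds iff all terms c_k z^k can be made to align in phase at a single z on |z|=r.
Part (b). At z = 2 (real, on the circle |z| = r):
  p(2) = (0)·2^0 + (-2)·2^1 + (2)·2^2 + (-3)·2^3 + (-4)·2^4 = -84.
  |p(2)| = 84.
Check: |p(2)| = 84 ≤ 100 = M_tri(2). ✓ Equality does not hold at z = 2 (the coefficients have mixed signs, so the terms do not all align in phase there).

M_tri(2) = 100; |p(2)| = 84; equality at z=2: no.


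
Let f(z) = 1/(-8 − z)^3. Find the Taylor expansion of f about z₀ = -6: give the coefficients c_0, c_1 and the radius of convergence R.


Let w = z − z₀, so z = z₀ + w.
Then -8 − z = -8 − (z₀ + w) = (-8 − z₀) − w = -2 − w.
f(z) = 1/(-2 − w)^3 = (1/(-2)^3) · (1 − w/(-2))^{−3}.
By the binomial series (1−u)^{−3} = Σ_{n≥0} C(n+2, 2) u^n for |u|<1, with u = w/(-2):
  c_n = C(n+2, 2) / (-2)^(n+3).
  c_0 = 1/(-2)^3 = -1/8.
  c_1 = 3/(-2)^4 = 3/16.
The series is valid for |w/d| < 1, i.e. |z − z₀| < |d|.
Radius of convergence: R = |-8 − z₀| = |-2| = 2 (distance from z₀ to the singularity z = -8).

c_0 = -1/8, c_1 = 3/16; R = 2.


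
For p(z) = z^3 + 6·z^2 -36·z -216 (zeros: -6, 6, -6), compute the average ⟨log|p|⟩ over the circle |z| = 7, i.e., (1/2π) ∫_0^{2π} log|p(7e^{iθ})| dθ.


Zeros: -6, -6, 6; r = 7.
Inside |z| < r: -6, -6, 6. Outside (|z| ≥ r): ∅.
p(0) = -216, so log|p(0)| = log(216) = 5.3753.
Apply Jensen: I(r) = log|p(0)| + Σ_k log(r/|z_k|), summed over zeros inside |z| < r.
  log(r/|z_k|) for z_k = -6: log(7/6) = 0.1542
  log(r/|z_k|) for z_k = 6: log(7/6) = 0.1542
  log(r/|z_k|) for z_k = -6: log(7/6) = 0.1542
Sum over inside zeros: 0.4625.
I(r) = log|p(0)| + (inside sum) = 5.3753 + 0.4625 = 5.8377.
Closed form (all zeros inside, monic): I(r) = n·log(r) = 3·log(7) = 5.8377. ✓

I(r) ≈ 5.8377.


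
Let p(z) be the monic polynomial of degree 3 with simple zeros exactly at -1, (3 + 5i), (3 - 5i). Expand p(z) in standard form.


The polynomial is p(z) = ∏_{α ∈ S} (z − α), where S = {-1, (3 + 5i), (3 - 5i)}.
Expanding the product yields: p(z) = z^3 -5·z^2 + 28·z + 34.
Note conjugate pairs combine to real quadratics: (z − (3+5i))(z − (3−5i)) = z² − 6z + 34.
The resulting polynomial has degree 3 and real coefficients as required.

p(z) = z^3 -5·z^2 + 28·z + 34.


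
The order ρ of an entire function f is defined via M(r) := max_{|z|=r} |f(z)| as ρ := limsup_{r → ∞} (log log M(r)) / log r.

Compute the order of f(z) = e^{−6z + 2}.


|e^{−6z + 2}| = e^{Re(-6·z) + 2} ≤ e^{6|z|^1 + 2} = e^{6r^1 + 2} on |z| = r, so ρ ≤ 1. Choosing z on |z|=r so that -6·z is real positive (always possible by picking arg z appropriately) gives |f(z)| = e^{6r^1 + 2}, matching the bound. The additive constant 2 does not affect log log M(r) ~ 1·log r. Hence ρ = 1.
Therefore ρ = 1.

Order ρ = 1.


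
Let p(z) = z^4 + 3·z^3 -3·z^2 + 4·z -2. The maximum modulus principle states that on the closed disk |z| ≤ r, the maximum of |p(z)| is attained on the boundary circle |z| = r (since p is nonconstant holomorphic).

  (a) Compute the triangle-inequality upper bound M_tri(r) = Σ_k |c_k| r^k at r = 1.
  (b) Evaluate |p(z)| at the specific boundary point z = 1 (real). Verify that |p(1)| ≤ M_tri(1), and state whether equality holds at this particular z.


Coefficients: c_0 = -2, c_1 = 4, c_2 = -3, c_3 = 3, c_4 = 1. Radius r = 1.
Part (a). Triangle bound: M_tri(r) = Σ_k |c_k| r^k
  = |-2|·1^0 + |4|·1^1 + |-3|·1^2 + |3|·1^3 + |1|·1^4
  = 2 + 4 + 3 + 3 + 1 = 13.
This bounds M(r) := max_{|z|=r} |p(z)| from above; equality holds iff all terms c_k z^k can be made to align in phase at a single z on |z|=r.
Part (b). At z = 1 (real, on the circle |z| = r):
  p(1) = (-2)·1^0 + (4)·1^1 + (-3)·1^2 + (3)·1^3 + (1)·1^4 = 3.
  |p(1)| = 3.
Check: |p(1)| = 3 ≤ 13 = M_tri(1). ✓ Equality does not hold at z = 1 (the coefficients have mixed signs, so the terms do not all align in phase there).

M_tri(1) = 13; |p(1)| = 3; equality at z=1: no.


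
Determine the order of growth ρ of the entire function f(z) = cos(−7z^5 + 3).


Write cos(w) = (e^{iw} ± e^{−iw})/(2 or 2i), so |cos(w)| ≤ e^{|w|}. With w = −7z^5 + 3, |w| ≤ 7r^5 + 3 on |z|=r, giving M(r) ≤ e^{7r^5 + 3} and ρ ≤ 5. For the lower bound, choose z on |z|=r with -7z^5 purely imaginary of modulus 7r^5; then |cos(−7z^5 + 3)| grows like e^{7r^5}/2, so ρ ≥ 5. Hence ρ = 5.
Therefore ρ = 5.

Order ρ = 5.


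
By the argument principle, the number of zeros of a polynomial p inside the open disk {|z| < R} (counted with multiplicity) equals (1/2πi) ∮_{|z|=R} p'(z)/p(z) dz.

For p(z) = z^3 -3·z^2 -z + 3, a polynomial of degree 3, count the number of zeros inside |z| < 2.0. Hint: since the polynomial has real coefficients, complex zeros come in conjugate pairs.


The zeros of p are: 1, 3, -1.
Their magnitudes are: 1, 3, 1.
Zeros with |z| < R = 2.0: 1, -1.
Count = 2.
By the argument principle, (1/2πi) ∮_{|z|=R} p'(z)/p(z) dz equals exactly this count.

Number of zeros inside |z| < 2.0: 2.


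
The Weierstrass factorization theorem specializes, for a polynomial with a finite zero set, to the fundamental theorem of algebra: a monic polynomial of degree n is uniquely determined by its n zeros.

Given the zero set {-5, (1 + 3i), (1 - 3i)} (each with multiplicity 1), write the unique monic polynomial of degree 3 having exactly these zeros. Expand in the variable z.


The polynomial is p(z) = ∏_{α ∈ S} (z − α), where S = {-5, (1 + 3i), (1 - 3i)}.
Expanding the product yields: p(z) = z^3 + 3·z^2 + 50.
Note conjugate pairs combine to real quadratics: (z − (1+3i))(z − (1−3i)) = z² − 2z + 10.
The resulting polynomial has degree 3 and real coefficients as required.

p(z) = z^3 + 3·z^2 + 50.


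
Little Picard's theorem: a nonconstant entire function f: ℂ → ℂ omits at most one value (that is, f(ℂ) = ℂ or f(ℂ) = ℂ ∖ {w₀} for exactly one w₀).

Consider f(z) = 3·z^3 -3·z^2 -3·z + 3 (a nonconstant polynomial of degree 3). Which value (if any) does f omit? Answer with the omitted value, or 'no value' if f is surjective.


Little Picard bounds the complement of f(ℂ) to at most one point.
For every w ∈ ℂ, the equation p(z) − w = 0 is a nonconstant polynomial in z and hence has at least one root by the fundamental theorem of algebra. So p is surjective onto ℂ, omitting no value.

Omitted value: no value.


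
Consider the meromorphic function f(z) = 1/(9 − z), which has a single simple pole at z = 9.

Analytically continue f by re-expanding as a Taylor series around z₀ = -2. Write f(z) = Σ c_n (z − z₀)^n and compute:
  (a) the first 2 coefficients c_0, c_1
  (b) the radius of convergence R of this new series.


Let w = z − z₀, so z = z₀ + w.
Then 9 − z = 9 − (z₀ + w) = (9 − z₀) − w = 11 − w.
f(z) = 1/(11 − w) = (1/(11)) · 1/(1 − w/(11)) = Σ_{n≥0} w^n / (11)^(n+1).
So c_n = 1/(11)^(n+1):
  c_0 = 1/(11)^1 = 1/11.
  c_1 = 1/(11)^2 = 1/121.
The series is valid for |w/d| < 1, i.e. |z − z₀| < |d|.
Radius of convergence: R = |9 − z₀| = |11| = 11 (distance from z₀ to the singularity z = 9).

c_0 = 1/11, c_1 = 1/121; R = 11.


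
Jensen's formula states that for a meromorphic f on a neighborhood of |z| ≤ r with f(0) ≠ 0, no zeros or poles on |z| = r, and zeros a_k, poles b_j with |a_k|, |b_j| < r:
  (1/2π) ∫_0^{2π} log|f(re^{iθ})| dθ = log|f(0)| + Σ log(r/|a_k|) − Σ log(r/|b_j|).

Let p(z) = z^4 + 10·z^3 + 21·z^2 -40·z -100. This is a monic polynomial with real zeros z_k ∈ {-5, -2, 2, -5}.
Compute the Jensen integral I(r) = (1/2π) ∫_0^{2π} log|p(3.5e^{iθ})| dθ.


Zeros: -5, -5, -2, 2; r = 3.5.
Inside |z| < r: -2, 2. Outside (|z| ≥ r): -5, -5.
p(0) = -100, so log|p(0)| = log(100) = 4.6052.
Apply Jensen: I(r) = log|p(0)| + Σ_k log(r/|z_k|), summed over zeros inside |z| < r.
  log(r/|z_k|) for z_k = -2: log(3.5/2) = 0.5596
  log(r/|z_k|) for z_k = 2: log(3.5/2) = 0.5596
  Outside zeros (-5, -5) contribute nothing to the Jensen sum.
Sum over inside zeros: 1.1192.
I(r) = log|p(0)| + (inside sum) = 4.6052 + 1.1192 = 5.7244.
Note: since some zeros are outside |z| ≤ r, the simplified n·log(r) form does NOT apply — only the inside zeros contribute.

I(r) ≈ 5.7244.


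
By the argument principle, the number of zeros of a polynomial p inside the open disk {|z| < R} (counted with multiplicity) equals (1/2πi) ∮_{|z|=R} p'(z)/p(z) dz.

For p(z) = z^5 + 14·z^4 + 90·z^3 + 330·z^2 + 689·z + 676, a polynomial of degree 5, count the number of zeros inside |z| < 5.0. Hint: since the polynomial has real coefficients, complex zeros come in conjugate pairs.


The zeros of p are: (-3 + 2i), (-3 - 2i), -4, (-2 + 3i), (-2 - 3i).
Their magnitudes are: 3.606, 3.606, 4, 3.606, 3.606.
Zeros with |z| < R = 5.0: (-3 + 2i), (-3 - 2i), -4, (-2 + 3i), (-2 - 3i).
Count = 5.
By the argument principle, (1/2πi) ∮_{|z|=R} p'(z)/p(z) dz equals exactly this count.

Number of zeros inside |z| < 5.0: 5.


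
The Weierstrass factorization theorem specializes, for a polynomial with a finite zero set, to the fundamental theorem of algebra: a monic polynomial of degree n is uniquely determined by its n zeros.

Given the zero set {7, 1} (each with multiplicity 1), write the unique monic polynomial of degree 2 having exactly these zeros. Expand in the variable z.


The polynomial is p(z) = ∏_{α ∈ S} (z − α), where S = {7, 1}.
Expanding the product yields: p(z) = z^2 -8·z + 7.
The resulting polynomial has degree 2 and real coefficients as required.

p(z) = z^2 -8·z + 7.


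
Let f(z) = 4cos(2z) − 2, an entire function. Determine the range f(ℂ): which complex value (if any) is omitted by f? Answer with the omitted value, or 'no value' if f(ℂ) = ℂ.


Little Picard bounds the complement of f(ℂ) to at most one point.
cos is entire and surjective onto ℂ: for every w ∈ ℂ, cos(ζ) = w has a solution ζ ∈ ℂ (e.g., via the complex inverse arccos). With ζ = 2z this gives z = ζ/(2). Then 4·cos(2z) takes every value in 4·ℂ = ℂ, and adding -2 is a bijection of ℂ. So f is surjective and omits no value. (Note: only on the real line is cos bounded by [−1, 1].)

Omitted value: no value.


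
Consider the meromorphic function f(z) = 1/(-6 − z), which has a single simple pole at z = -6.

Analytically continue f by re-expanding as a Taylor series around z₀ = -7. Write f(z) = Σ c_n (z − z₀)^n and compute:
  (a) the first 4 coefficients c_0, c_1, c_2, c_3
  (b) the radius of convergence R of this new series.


Let w = z − z₀, so z = z₀ + w.
Then -6 − z = -6 − (z₀ + w) = (-6 − z₀) − w = 1 − w.
f(z) = 1/(1 − w) = (1/(1)) · 1/(1 − w/(1)) = Σ_{n≥0} w^n / (1)^(n+1).
So c_n = 1/(1)^(n+1):
  c_0 = 1/(1)^1 = 1.
  c_1 = 1/(1)^2 = 1.
  c_2 = 1/(1)^3 = 1.
  c_3 = 1/(1)^4 = 1.
The series is valid for |w/d| < 1, i.e. |z − z₀| < |d|.
Radius of convergence: R = |-6 − z₀| = |1| = 1 (distance from z₀ to the singularity z = -6).

c_0 = 1, c_1 = 1, c_2 = 1, c_3 = 1; R = 1.
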